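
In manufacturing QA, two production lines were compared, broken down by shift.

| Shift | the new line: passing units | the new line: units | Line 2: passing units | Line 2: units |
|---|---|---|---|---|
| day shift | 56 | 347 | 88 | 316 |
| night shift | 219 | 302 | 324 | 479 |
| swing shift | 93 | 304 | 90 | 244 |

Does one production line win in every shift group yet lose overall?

No

Day shift: the new line 56/347 = 16.1%, Line 2 88/316 = 27.8% → Line 2
Night shift: the new line 219/302 = 72.5%, Line 2 324/479 = 67.6% → the new line
Swing shift: the new line 93/304 = 30.6%, Line 2 90/244 = 36.9% → Line 2
Overall: the new line 368/953 = 38.6%, Line 2 502/1039 = 48.3% → Line 2
Neither sweeps: the new line wins 1 of 3 groups, Line 2 wins 2. Line 2 wins overall but not every group — no Simpson reversal.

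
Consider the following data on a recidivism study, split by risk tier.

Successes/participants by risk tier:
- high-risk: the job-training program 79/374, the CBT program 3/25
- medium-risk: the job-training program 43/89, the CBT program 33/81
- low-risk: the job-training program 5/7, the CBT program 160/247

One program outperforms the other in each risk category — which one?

High-risk: the job-training program 79/374 = 21.1%, the CBT program 3/25 = 12.0% → the job-training program
Medium-risk: the job-training program 43/89 = 48.3%, the CBT program 33/81 = 40.7% → the job-training program
Low-risk: the job-training program 5/7 = 71.4%, the CBT program 160/247 = 64.8% → the job-training program
The job-training program has the higher rate in all 3 groups.

the job-training program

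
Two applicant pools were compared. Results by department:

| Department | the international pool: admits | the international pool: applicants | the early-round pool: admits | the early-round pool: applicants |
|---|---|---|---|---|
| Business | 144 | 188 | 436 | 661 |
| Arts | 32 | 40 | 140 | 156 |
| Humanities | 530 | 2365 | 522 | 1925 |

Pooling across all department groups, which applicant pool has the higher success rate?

the early-round pool

Business: the international pool 144/188 = 76.6%, the early-round pool 436/661 = 66.0% → the international pool
Arts: the international pool 32/40 = 80.0%, the early-round pool 140/156 = 89.7% → the early-round pool
Humanities: the international pool 530/2365 = 22.4%, the early-round pool 522/1925 = 27.1% → the early-round pool
Overall: the international pool 706/2593 = 27.2%, the early-round pool 1098/2742 = 40.0% → the early-round pool
(Neither sweeps every department group, but the early-round pool has the higher pooled rate.)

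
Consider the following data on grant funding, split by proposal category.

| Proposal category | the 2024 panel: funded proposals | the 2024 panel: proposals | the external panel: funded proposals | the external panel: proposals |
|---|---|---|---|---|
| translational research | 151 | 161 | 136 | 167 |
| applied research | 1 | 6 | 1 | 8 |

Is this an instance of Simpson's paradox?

Translational research: the 2024 panel 151/161 = 93.8%, the external panel 136/167 = 81.4% → the 2024 panel
Applied research: the 2024 panel 1/6 = 16.7%, the external panel 1/8 = 12.5% → the 2024 panel
Overall: the 2024 panel 152/167 = 91.0%, the external panel 137/175 = 78.3% → the 2024 panel
The 2024 panel wins overall and in every proposal group — no reversal.

No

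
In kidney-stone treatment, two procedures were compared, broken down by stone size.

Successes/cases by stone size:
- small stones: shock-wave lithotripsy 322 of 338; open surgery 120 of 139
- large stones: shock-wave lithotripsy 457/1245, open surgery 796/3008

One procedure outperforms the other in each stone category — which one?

shock-wave lithotripsy

Small stones: shock-wave lithotripsy 322/338 = 95.3%, open surgery 120/139 = 86.3% → shock-wave lithotripsy
Large stones: shock-wave lithotripsy 457/1245 = 36.7%, open surgery 796/3008 = 26.5% → shock-wave lithotripsy
Shock-wave lithotripsy has the higher rate in both groups.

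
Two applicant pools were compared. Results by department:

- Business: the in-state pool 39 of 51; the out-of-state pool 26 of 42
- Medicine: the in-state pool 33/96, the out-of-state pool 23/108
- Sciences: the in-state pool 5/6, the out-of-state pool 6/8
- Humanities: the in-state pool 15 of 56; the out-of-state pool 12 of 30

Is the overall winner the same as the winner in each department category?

No

Business: the in-state pool 39/51 = 76.5%, the out-of-state pool 26/42 = 61.9% → the in-state pool
Medicine: the in-state pool 33/96 = 34.4%, the out-of-state pool 23/108 = 21.3% → the in-state pool
Sciences: the in-state pool 5/6 = 83.3%, the out-of-state pool 6/8 = 75.0% → the in-state pool
Humanities: the in-state pool 15/56 = 26.8%, the out-of-state pool 12/30 = 40.0% → the out-of-state pool
Overall: the in-state pool 92/209 = 44.0%, the out-of-state pool 67/188 = 35.6% → the in-state pool
Neither sweeps: the in-state pool wins 3 of 4 groups, the out-of-state pool wins 1. The in-state pool wins overall but not every group — no Simpson reversal.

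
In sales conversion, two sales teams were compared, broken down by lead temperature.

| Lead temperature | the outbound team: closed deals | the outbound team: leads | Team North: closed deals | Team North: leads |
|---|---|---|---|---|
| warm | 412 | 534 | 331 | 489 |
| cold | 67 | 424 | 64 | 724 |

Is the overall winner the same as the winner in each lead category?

Warm: the outbound team 412/534 = 77.2%, Team North 331/489 = 67.7% → the outbound team
Cold: the outbound team 67/424 = 15.8%, Team North 64/724 = 8.8% → the outbound team
Overall: the outbound team 479/958 = 50.0%, Team North 395/1213 = 32.6% → the outbound team
The outbound team wins overall and in every lead group — no reversal.

Yes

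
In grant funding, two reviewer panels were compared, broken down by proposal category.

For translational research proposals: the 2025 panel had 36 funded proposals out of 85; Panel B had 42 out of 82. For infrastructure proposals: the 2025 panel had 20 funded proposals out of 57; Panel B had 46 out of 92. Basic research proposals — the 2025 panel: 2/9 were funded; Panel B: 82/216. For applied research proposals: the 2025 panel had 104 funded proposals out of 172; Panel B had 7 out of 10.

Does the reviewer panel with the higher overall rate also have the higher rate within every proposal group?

No

Translational research: the 2025 panel 36/85 = 42.4%, Panel B 42/82 = 51.2% → Panel B
Infrastructure: the 2025 panel 20/57 = 35.1%, Panel B 46/92 = 50.0% → Panel B
Basic research: the 2025 panel 2/9 = 22.2%, Panel B 82/216 = 38.0% → Panel B
Applied research: the 2025 panel 104/172 = 60.5%, Panel B 7/10 = 70.0% → Panel B
Overall: the 2025 panel 162/323 = 50.2%, Panel B 177/400 = 44.2% → the 2025 panel
Panel B wins each proposal group but the 2025 panel wins overall — the comparison reverses. Panel B's proposals skew toward basic research, which has a lower base rate.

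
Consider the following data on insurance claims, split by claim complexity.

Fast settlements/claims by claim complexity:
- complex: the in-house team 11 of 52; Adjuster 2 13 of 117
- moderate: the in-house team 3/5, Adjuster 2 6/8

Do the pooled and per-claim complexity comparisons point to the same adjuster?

No

Complex: the in-house team 11/52 = 21.2%, Adjuster 2 13/117 = 11.1% → the in-house team
Moderate: the in-house team 3/5 = 60.0%, Adjuster 2 6/8 = 75.0% → Adjuster 2
Overall: the in-house team 14/57 = 24.6%, Adjuster 2 19/125 = 15.2% → the in-house team
Neither sweeps: the in-house team wins 1 of 2 groups, Adjuster 2 wins 1. The in-house team wins overall but not every group — no Simpson reversal.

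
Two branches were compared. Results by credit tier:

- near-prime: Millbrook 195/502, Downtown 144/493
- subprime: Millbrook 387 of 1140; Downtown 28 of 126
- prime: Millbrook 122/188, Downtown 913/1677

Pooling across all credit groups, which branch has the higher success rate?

Downtown

Near-prime: Millbrook 195/502 = 38.8%, Downtown 144/493 = 29.2% → Millbrook
Subprime: Millbrook 387/1140 = 33.9%, Downtown 28/126 = 22.2% → Millbrook
Prime: Millbrook 122/188 = 64.9%, Downtown 913/1677 = 54.4% → Millbrook
Overall: Millbrook 704/1830 = 38.5%, Downtown 1085/2296 = 47.3% → Downtown
(Millbrook wins every credit group but Downtown wins overall — Millbrook's applications skew toward the low-rate subprime group.)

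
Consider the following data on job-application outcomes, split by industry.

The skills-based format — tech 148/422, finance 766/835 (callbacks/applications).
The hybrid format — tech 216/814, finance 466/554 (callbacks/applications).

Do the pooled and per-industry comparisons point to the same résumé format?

Yes

Tech: the skills-based format 148/422 = 35.1%, the hybrid format 216/814 = 26.5% → the skills-based format
Finance: the skills-based format 766/835 = 91.7%, the hybrid format 466/554 = 84.1% → the skills-based format
Overall: the skills-based format 914/1257 = 72.7%, the hybrid format 682/1368 = 49.9% → the skills-based format
The skills-based format wins overall and in every industry group — no reversal.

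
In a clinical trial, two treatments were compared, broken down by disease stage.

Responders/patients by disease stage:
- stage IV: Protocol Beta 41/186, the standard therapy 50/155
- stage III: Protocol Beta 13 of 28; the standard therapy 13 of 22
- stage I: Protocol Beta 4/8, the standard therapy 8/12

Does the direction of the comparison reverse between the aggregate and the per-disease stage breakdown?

Stage IV: Protocol Beta 41/186 = 22.0%, the standard therapy 50/155 = 32.3% → the standard therapy
Stage III: Protocol Beta 13/28 = 46.4%, the standard therapy 13/22 = 59.1% → the standard therapy
Stage I: Protocol Beta 4/8 = 50.0%, the standard therapy 8/12 = 66.7% → the standard therapy
Overall: Protocol Beta 58/222 = 26.1%, the standard therapy 71/189 = 37.6% → the standard therapy
The standard therapy wins overall and in every disease group — no reversal.

No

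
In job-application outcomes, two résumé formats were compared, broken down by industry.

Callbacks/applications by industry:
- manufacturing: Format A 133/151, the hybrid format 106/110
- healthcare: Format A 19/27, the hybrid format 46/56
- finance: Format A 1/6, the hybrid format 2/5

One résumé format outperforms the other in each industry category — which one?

the hybrid format

Manufacturing: Format A 133/151 = 88.1%, the hybrid format 106/110 = 96.4% → the hybrid format
Healthcare: Format A 19/27 = 70.4%, the hybrid format 46/56 = 82.1% → the hybrid format
Finance: Format A 1/6 = 16.7%, the hybrid format 2/5 = 40.0% → the hybrid format
The hybrid format has the higher rate in all 3 groups.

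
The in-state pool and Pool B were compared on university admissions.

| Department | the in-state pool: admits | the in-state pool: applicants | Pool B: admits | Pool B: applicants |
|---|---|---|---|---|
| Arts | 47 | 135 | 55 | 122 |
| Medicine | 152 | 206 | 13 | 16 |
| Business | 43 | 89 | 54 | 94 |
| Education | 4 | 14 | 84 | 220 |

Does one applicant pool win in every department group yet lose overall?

Arts: the in-state pool 47/135 = 34.8%, Pool B 55/122 = 45.1% → Pool B
Medicine: the in-state pool 152/206 = 73.8%, Pool B 13/16 = 81.2% → Pool B
Business: the in-state pool 43/89 = 48.3%, Pool B 54/94 = 57.4% → Pool B
Education: the in-state pool 4/14 = 28.6%, Pool B 84/220 = 38.2% → Pool B
Overall: the in-state pool 246/444 = 55.4%, Pool B 206/452 = 45.6% → the in-state pool
Pool B wins each department group but the in-state pool wins overall — the comparison reverses. Pool B's applicants skew toward Education, which has a lower base rate.

Yes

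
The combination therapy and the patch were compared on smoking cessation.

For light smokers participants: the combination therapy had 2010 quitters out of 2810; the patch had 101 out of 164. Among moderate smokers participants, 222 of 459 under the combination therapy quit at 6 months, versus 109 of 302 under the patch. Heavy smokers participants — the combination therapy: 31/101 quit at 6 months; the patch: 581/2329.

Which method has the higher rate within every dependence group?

Light smokers: the combination therapy 2010/2810 = 71.5%, the patch 101/164 = 61.6% → the combination therapy
Moderate smokers: the combination therapy 222/459 = 48.4%, the patch 109/302 = 36.1% → the combination therapy
Heavy smokers: the combination therapy 31/101 = 30.7%, the patch 581/2329 = 24.9% → the combination therapy
The combination therapy has the higher rate in all 3 groups.

the combination therapy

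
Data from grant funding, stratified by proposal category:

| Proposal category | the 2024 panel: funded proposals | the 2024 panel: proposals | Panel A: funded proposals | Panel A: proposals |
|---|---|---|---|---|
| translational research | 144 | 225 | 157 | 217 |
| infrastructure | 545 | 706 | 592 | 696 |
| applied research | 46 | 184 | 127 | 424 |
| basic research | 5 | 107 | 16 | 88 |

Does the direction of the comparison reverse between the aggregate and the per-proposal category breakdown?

No

Translational research: the 2024 panel 144/225 = 64.0%, Panel A 157/217 = 72.4% → Panel A
Infrastructure: the 2024 panel 545/706 = 77.2%, Panel A 592/696 = 85.1% → Panel A
Applied research: the 2024 panel 46/184 = 25.0%, Panel A 127/424 = 30.0% → Panel A
Basic research: the 2024 panel 5/107 = 4.7%, Panel A 16/88 = 18.2% → Panel A
Overall: the 2024 panel 740/1222 = 60.6%, Panel A 892/1425 = 62.6% → Panel A
Panel A wins overall and in every proposal group — no reversal.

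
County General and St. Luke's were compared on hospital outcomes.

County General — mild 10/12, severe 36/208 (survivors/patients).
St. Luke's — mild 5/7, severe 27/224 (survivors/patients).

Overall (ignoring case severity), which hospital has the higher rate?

County General

Mild: County General 10/12 = 83.3%, St. Luke's 5/7 = 71.4% → County General
Severe: County General 36/208 = 17.3%, St. Luke's 27/224 = 12.1% → County General
Overall: County General 46/220 = 20.9%, St. Luke's 32/231 = 13.9% → County General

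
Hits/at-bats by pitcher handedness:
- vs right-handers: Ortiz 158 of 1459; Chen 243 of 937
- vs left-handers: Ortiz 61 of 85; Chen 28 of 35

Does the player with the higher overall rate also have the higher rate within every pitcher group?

Vs right-handers: Ortiz 158/1459 = 10.8%, Chen 243/937 = 25.9% → Chen
Vs left-handers: Ortiz 61/85 = 71.8%, Chen 28/35 = 80.0% → Chen
Overall: Ortiz 219/1544 = 14.2%, Chen 271/972 = 27.9% → Chen
Chen wins overall and in every pitcher group — no reversal.

Yes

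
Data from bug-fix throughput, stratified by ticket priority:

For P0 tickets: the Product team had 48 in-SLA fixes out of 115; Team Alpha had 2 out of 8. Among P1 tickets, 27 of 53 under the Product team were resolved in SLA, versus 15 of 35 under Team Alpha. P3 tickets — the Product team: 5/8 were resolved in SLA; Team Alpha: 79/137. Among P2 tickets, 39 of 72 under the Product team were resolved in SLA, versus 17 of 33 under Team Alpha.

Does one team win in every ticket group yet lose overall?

P0: the Product team 48/115 = 41.7%, Team Alpha 2/8 = 25.0% → the Product team
P1: the Product team 27/53 = 50.9%, Team Alpha 15/35 = 42.9% → the Product team
P3: the Product team 5/8 = 62.5%, Team Alpha 79/137 = 57.7% → the Product team
P2: the Product team 39/72 = 54.2%, Team Alpha 17/33 = 51.5% → the Product team
Overall: the Product team 119/248 = 48.0%, Team Alpha 113/213 = 53.1% → Team Alpha
The Product team wins each ticket group but Team Alpha wins overall — the comparison reverses. The Product team's tickets skew toward P0, which has a lower base rate.

Yes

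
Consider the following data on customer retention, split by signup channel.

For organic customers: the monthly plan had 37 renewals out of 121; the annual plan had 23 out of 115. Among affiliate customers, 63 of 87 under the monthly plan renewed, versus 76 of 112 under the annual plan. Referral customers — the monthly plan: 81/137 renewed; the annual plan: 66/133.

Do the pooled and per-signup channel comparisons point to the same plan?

Organic: the monthly plan 37/121 = 30.6%, the annual plan 23/115 = 20.0% → the monthly plan
Affiliate: the monthly plan 63/87 = 72.4%, the annual plan 76/112 = 67.9% → the monthly plan
Referral: the monthly plan 81/137 = 59.1%, the annual plan 66/133 = 49.6% → the monthly plan
Overall: the monthly plan 181/345 = 52.5%, the annual plan 165/360 = 45.8% → the monthly plan
The monthly plan wins overall and in every signup group — no reversal.

Yes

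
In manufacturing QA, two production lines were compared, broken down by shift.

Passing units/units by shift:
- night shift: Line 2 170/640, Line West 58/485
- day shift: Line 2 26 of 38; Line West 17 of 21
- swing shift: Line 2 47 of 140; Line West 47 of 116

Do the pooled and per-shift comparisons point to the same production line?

Night shift: Line 2 170/640 = 26.6%, Line West 58/485 = 12.0% → Line 2
Day shift: Line 2 26/38 = 68.4%, Line West 17/21 = 81.0% → Line West
Swing shift: Line 2 47/140 = 33.6%, Line West 47/116 = 40.5% → Line West
Overall: Line 2 243/818 = 29.7%, Line West 122/622 = 19.6% → Line 2
Neither sweeps: Line 2 wins 1 of 3 groups, Line West wins 2. Line 2 wins overall but not every group — no Simpson reversal.

No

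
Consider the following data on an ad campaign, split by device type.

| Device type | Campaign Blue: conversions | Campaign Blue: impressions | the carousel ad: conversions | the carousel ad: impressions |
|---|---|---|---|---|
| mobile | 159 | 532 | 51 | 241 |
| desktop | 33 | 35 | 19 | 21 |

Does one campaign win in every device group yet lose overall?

Mobile: Campaign Blue 159/532 = 29.9%, the carousel ad 51/241 = 21.2% → Campaign Blue
Desktop: Campaign Blue 33/35 = 94.3%, the carousel ad 19/21 = 90.5% → Campaign Blue
Overall: Campaign Blue 192/567 = 33.9%, the carousel ad 70/262 = 26.7% → Campaign Blue
Campaign Blue wins overall and in every device group — no reversal.

No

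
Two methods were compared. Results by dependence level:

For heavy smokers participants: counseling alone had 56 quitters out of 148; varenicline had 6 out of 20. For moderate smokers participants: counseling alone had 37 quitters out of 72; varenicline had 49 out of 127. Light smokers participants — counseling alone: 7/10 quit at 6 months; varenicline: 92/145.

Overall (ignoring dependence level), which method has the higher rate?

varenicline

Heavy smokers: counseling alone 56/148 = 37.8%, varenicline 6/20 = 30.0% → counseling alone
Moderate smokers: counseling alone 37/72 = 51.4%, varenicline 49/127 = 38.6% → counseling alone
Light smokers: counseling alone 7/10 = 70.0%, varenicline 92/145 = 63.4% → counseling alone
Overall: counseling alone 100/230 = 43.5%, varenicline 147/292 = 50.3% → varenicline
(Counseling alone wins every dependence group but varenicline wins overall — counseling alone's participants skew toward the low-rate heavy smokers group.)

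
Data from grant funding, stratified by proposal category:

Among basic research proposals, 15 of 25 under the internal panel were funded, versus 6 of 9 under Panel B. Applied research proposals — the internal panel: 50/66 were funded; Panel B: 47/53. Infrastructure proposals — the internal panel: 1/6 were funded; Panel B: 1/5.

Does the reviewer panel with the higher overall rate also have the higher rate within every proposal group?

Basic research: the internal panel 15/25 = 60.0%, Panel B 6/9 = 66.7% → Panel B
Applied research: the internal panel 50/66 = 75.8%, Panel B 47/53 = 88.7% → Panel B
Infrastructure: the internal panel 1/6 = 16.7%, Panel B 1/5 = 20.0% → Panel B
Overall: the internal panel 66/97 = 68.0%, Panel B 54/67 = 80.6% → Panel B
Panel B wins overall and in every proposal group — no reversal.

Yes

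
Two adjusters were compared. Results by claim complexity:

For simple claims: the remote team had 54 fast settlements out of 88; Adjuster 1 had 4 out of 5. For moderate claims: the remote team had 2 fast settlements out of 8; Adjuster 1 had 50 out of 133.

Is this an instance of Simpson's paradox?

Yes

Simple: the remote team 54/88 = 61.4%, Adjuster 1 4/5 = 80.0% → Adjuster 1
Moderate: the remote team 2/8 = 25.0%, Adjuster 1 50/133 = 37.6% → Adjuster 1
Overall: the remote team 56/96 = 58.3%, Adjuster 1 54/138 = 39.1% → the remote team
Adjuster 1 wins each claim group but the remote team wins overall — the comparison reverses. Adjuster 1's claims skew toward moderate, which has a lower base rate.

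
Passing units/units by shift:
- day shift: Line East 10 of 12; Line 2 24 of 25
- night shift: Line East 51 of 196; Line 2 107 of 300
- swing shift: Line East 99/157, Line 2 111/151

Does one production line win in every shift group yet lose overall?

No

Day shift: Line East 10/12 = 83.3%, Line 2 24/25 = 96.0% → Line 2
Night shift: Line East 51/196 = 26.0%, Line 2 107/300 = 35.7% → Line 2
Swing shift: Line East 99/157 = 63.1%, Line 2 111/151 = 73.5% → Line 2
Overall: Line East 160/365 = 43.8%, Line 2 242/476 = 50.8% → Line 2
Line 2 wins overall and in every shift group — no reversal.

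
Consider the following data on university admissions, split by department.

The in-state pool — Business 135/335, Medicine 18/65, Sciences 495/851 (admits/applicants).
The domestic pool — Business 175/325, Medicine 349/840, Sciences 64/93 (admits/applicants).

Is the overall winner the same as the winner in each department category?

No

Business: the in-state pool 135/335 = 40.3%, the domestic pool 175/325 = 53.8% → the domestic pool
Medicine: the in-state pool 18/65 = 27.7%, the domestic pool 349/840 = 41.5% → the domestic pool
Sciences: the in-state pool 495/851 = 58.2%, the domestic pool 64/93 = 68.8% → the domestic pool
Overall: the in-state pool 648/1251 = 51.8%, the domestic pool 588/1258 = 46.7% → the in-state pool
The domestic pool wins each department group but the in-state pool wins overall — the comparison reverses. The domestic pool's applicants skew toward Medicine, which has a lower base rate.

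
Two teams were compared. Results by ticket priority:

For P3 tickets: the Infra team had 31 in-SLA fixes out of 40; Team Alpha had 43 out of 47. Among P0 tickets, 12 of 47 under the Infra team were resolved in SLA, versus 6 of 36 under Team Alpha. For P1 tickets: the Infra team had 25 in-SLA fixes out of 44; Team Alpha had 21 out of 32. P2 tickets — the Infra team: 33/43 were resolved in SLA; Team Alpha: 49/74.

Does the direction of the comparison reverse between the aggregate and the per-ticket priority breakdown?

No

P3: the Infra team 31/40 = 77.5%, Team Alpha 43/47 = 91.5% → Team Alpha
P0: the Infra team 12/47 = 25.5%, Team Alpha 6/36 = 16.7% → the Infra team
P1: the Infra team 25/44 = 56.8%, Team Alpha 21/32 = 65.6% → Team Alpha
P2: the Infra team 33/43 = 76.7%, Team Alpha 49/74 = 66.2% → the Infra team
Overall: the Infra team 101/174 = 58.0%, Team Alpha 119/189 = 63.0% → Team Alpha
Neither sweeps: the Infra team wins 2 of 4 groups, Team Alpha wins 2. Team Alpha wins overall but not every group — no Simpson reversal.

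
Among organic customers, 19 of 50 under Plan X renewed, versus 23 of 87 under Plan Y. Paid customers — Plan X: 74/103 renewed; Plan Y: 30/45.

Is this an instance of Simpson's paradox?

No

Organic: Plan X 19/50 = 38.0%, Plan Y 23/87 = 26.4% → Plan X
Paid: Plan X 74/103 = 71.8%, Plan Y 30/45 = 66.7% → Plan X
Overall: Plan X 93/153 = 60.8%, Plan Y 53/132 = 40.2% → Plan X
Plan X wins overall and in every signup group — no reversal.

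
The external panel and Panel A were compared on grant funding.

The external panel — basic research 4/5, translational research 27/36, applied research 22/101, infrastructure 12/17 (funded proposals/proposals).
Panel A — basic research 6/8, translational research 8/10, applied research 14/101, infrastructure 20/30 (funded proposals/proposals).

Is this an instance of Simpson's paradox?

Basic research: the external panel 4/5 = 80.0%, Panel A 6/8 = 75.0% → the external panel
Translational research: the external panel 27/36 = 75.0%, Panel A 8/10 = 80.0% → Panel A
Applied research: the external panel 22/101 = 21.8%, Panel A 14/101 = 13.9% → the external panel
Infrastructure: the external panel 12/17 = 70.6%, Panel A 20/30 = 66.7% → the external panel
Overall: the external panel 65/159 = 40.9%, Panel A 48/149 = 32.2% → the external panel
Neither sweeps: the external panel wins 3 of 4 groups, Panel A wins 1. The external panel wins overall but not every group — no Simpson reversal.

No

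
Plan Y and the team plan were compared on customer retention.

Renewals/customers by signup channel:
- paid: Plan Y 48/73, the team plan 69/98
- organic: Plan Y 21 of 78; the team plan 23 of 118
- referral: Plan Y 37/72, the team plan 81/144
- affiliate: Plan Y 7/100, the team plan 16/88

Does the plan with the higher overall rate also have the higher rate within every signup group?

Paid: Plan Y 48/73 = 65.8%, the team plan 69/98 = 70.4% → the team plan
Organic: Plan Y 21/78 = 26.9%, the team plan 23/118 = 19.5% → Plan Y
Referral: Plan Y 37/72 = 51.4%, the team plan 81/144 = 56.2% → the team plan
Affiliate: Plan Y 7/100 = 7.0%, the team plan 16/88 = 18.2% → the team plan
Overall: Plan Y 113/323 = 35.0%, the team plan 189/448 = 42.2% → the team plan
Neither sweeps: Plan Y wins 1 of 4 groups, the team plan wins 3. The team plan wins overall but not every group — no Simpson reversal.

No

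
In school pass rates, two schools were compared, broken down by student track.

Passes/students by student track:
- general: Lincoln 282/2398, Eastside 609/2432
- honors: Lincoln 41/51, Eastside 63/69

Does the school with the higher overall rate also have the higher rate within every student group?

Yes

General: Lincoln 282/2398 = 11.8%, Eastside 609/2432 = 25.0% → Eastside
Honors: Lincoln 41/51 = 80.4%, Eastside 63/69 = 91.3% → Eastside
Overall: Lincoln 323/2449 = 13.2%, Eastside 672/2501 = 26.9% → Eastside
Eastside wins overall and in every student group — no reversal.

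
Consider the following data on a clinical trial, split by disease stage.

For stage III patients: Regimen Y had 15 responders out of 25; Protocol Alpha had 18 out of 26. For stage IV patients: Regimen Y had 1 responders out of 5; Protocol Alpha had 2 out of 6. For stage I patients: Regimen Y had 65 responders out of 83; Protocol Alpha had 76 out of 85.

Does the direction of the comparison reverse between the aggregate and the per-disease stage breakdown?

No

Stage III: Regimen Y 15/25 = 60.0%, Protocol Alpha 18/26 = 69.2% → Protocol Alpha
Stage IV: Regimen Y 1/5 = 20.0%, Protocol Alpha 2/6 = 33.3% → Protocol Alpha
Stage I: Regimen Y 65/83 = 78.3%, Protocol Alpha 76/85 = 89.4% → Protocol Alpha
Overall: Regimen Y 81/113 = 71.7%, Protocol Alpha 96/117 = 82.1% → Protocol Alpha
Protocol Alpha wins overall and in every disease group — no reversal.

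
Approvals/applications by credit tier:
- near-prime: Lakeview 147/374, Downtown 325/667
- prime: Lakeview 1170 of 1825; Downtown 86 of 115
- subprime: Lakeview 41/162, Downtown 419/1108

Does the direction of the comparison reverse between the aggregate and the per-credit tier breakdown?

Yes

Near-prime: Lakeview 147/374 = 39.3%, Downtown 325/667 = 48.7% → Downtown
Prime: Lakeview 1170/1825 = 64.1%, Downtown 86/115 = 74.8% → Downtown
Subprime: Lakeview 41/162 = 25.3%, Downtown 419/1108 = 37.8% → Downtown
Overall: Lakeview 1358/2361 = 57.5%, Downtown 830/1890 = 43.9% → Lakeview
Downtown wins each credit group but Lakeview wins overall — the comparison reverses. Downtown's applications skew toward subprime, which has a lower base rate.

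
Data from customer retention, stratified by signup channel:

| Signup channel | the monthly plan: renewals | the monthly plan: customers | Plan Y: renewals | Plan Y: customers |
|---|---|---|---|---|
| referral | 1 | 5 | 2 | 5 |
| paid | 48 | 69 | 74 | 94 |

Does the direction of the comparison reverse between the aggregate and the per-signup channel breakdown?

Referral: the monthly plan 1/5 = 20.0%, Plan Y 2/5 = 40.0% → Plan Y
Paid: the monthly plan 48/69 = 69.6%, Plan Y 74/94 = 78.7% → Plan Y
Overall: the monthly plan 49/74 = 66.2%, Plan Y 76/99 = 76.8% → Plan Y
Plan Y wins overall and in every signup group — no reversal.

No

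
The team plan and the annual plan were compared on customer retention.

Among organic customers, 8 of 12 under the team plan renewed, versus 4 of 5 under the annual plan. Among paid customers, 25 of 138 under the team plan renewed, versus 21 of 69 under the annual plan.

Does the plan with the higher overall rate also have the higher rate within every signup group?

Organic: the team plan 8/12 = 66.7%, the annual plan 4/5 = 80.0% → the annual plan
Paid: the team plan 25/138 = 18.1%, the annual plan 21/69 = 30.4% → the annual plan
Overall: the team plan 33/150 = 22.0%, the annual plan 25/74 = 33.8% → the annual plan
The annual plan wins overall and in every signup group — no reversal.

Yes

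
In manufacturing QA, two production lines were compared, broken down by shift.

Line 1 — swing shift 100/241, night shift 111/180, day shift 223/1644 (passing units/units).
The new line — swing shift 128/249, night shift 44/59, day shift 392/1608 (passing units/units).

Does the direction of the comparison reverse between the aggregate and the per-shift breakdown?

Swing shift: Line 1 100/241 = 41.5%, the new line 128/249 = 51.4% → the new line
Night shift: Line 1 111/180 = 61.7%, the new line 44/59 = 74.6% → the new line
Day shift: Line 1 223/1644 = 13.6%, the new line 392/1608 = 24.4% → the new line
Overall: Line 1 434/2065 = 21.0%, the new line 564/1916 = 29.4% → the new line
The new line wins overall and in every shift group — no reversal.

No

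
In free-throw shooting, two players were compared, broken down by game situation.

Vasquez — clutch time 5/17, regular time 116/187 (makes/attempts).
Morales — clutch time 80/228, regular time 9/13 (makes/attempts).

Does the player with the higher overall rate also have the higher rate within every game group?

No

Clutch time: Vasquez 5/17 = 29.4%, Morales 80/228 = 35.1% → Morales
Regular time: Vasquez 116/187 = 62.0%, Morales 9/13 = 69.2% → Morales
Overall: Vasquez 121/204 = 59.3%, Morales 89/241 = 36.9% → Vasquez
Morales wins each game group but Vasquez wins overall — the comparison reverses. Morales's attempts skew toward clutch time, which has a lower base rate.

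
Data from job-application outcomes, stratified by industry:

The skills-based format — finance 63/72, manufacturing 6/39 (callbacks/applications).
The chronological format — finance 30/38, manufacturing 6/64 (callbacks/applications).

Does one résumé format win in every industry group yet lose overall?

No

Finance: the skills-based format 63/72 = 87.5%, the chronological format 30/38 = 78.9% → the skills-based format
Manufacturing: the skills-based format 6/39 = 15.4%, the chronological format 6/64 = 9.4% → the skills-based format
Overall: the skills-based format 69/111 = 62.2%, the chronological format 36/102 = 35.3% → the skills-based format
The skills-based format wins overall and in every industry group — no reversal.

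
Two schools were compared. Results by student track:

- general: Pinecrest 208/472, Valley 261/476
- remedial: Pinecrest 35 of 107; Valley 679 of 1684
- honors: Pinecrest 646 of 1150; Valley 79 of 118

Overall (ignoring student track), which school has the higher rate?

General: Pinecrest 208/472 = 44.1%, Valley 261/476 = 54.8% → Valley
Remedial: Pinecrest 35/107 = 32.7%, Valley 679/1684 = 40.3% → Valley
Honors: Pinecrest 646/1150 = 56.2%, Valley 79/118 = 66.9% → Valley
Overall: Pinecrest 889/1729 = 51.4%, Valley 1019/2278 = 44.7% → Pinecrest
(Valley wins every student group but Pinecrest wins overall — Valley's students skew toward the low-rate remedial group.)

Pinecrest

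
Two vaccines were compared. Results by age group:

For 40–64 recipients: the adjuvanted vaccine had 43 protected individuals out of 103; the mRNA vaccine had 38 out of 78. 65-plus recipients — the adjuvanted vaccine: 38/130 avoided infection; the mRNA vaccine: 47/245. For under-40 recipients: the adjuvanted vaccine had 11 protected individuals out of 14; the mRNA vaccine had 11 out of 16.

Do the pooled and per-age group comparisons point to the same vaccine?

40–64: the adjuvanted vaccine 43/103 = 41.7%, the mRNA vaccine 38/78 = 48.7% → the mRNA vaccine
65-plus: the adjuvanted vaccine 38/130 = 29.2%, the mRNA vaccine 47/245 = 19.2% → the adjuvanted vaccine
Under-40: the adjuvanted vaccine 11/14 = 78.6%, the mRNA vaccine 11/16 = 68.8% → the adjuvanted vaccine
Overall: the adjuvanted vaccine 92/247 = 37.2%, the mRNA vaccine 96/339 = 28.3% → the adjuvanted vaccine
Neither sweeps: the adjuvanted vaccine wins 2 of 3 groups, the mRNA vaccine wins 1. The adjuvanted vaccine wins overall but not every group — no Simpson reversal.

No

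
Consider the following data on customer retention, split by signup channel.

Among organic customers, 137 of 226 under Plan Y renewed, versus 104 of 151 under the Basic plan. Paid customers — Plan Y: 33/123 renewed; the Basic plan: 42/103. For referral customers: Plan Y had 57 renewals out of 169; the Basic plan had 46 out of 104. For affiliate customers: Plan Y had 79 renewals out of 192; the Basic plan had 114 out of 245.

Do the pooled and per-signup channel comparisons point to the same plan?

Organic: Plan Y 137/226 = 60.6%, the Basic plan 104/151 = 68.9% → the Basic plan
Paid: Plan Y 33/123 = 26.8%, the Basic plan 42/103 = 40.8% → the Basic plan
Referral: Plan Y 57/169 = 33.7%, the Basic plan 46/104 = 44.2% → the Basic plan
Affiliate: Plan Y 79/192 = 41.1%, the Basic plan 114/245 = 46.5% → the Basic plan
Overall: Plan Y 306/710 = 43.1%, the Basic plan 306/603 = 50.7% → the Basic plan
The Basic plan wins overall and in every signup group — no reversal.

Yes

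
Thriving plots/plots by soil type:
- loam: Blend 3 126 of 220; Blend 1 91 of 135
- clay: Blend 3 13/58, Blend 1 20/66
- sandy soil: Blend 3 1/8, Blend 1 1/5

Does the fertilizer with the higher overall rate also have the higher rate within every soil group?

Loam: Blend 3 126/220 = 57.3%, Blend 1 91/135 = 67.4% → Blend 1
Clay: Blend 3 13/58 = 22.4%, Blend 1 20/66 = 30.3% → Blend 1
Sandy soil: Blend 3 1/8 = 12.5%, Blend 1 1/5 = 20.0% → Blend 1
Overall: Blend 3 140/286 = 49.0%, Blend 1 112/206 = 54.4% → Blend 1
Blend 1 wins overall and in every soil group — no reversal.

Yes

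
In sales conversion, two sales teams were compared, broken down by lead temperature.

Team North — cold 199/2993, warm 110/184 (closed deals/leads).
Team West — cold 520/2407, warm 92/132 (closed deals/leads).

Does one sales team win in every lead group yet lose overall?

Cold: Team North 199/2993 = 6.6%, Team West 520/2407 = 21.6% → Team West
Warm: Team North 110/184 = 59.8%, Team West 92/132 = 69.7% → Team West
Overall: Team North 309/3177 = 9.7%, Team West 612/2539 = 24.1% → Team West
Team West wins overall and in every lead group — no reversal.

No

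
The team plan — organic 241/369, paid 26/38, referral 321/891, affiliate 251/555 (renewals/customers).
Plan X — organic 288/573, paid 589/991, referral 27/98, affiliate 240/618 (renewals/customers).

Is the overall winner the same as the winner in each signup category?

Organic: the team plan 241/369 = 65.3%, Plan X 288/573 = 50.3% → the team plan
Paid: the team plan 26/38 = 68.4%, Plan X 589/991 = 59.4% → the team plan
Referral: the team plan 321/891 = 36.0%, Plan X 27/98 = 27.6% → the team plan
Affiliate: the team plan 251/555 = 45.2%, Plan X 240/618 = 38.8% → the team plan
Overall: the team plan 839/1853 = 45.3%, Plan X 1144/2280 = 50.2% → Plan X
The team plan wins each signup group but Plan X wins overall — the comparison reverses. The team plan's customers skew toward referral, which has a lower base rate.

No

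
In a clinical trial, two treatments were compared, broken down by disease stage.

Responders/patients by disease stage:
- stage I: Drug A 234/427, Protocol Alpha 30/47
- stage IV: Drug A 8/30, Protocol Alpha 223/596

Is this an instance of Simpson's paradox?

Yes

Stage I: Drug A 234/427 = 54.8%, Protocol Alpha 30/47 = 63.8% → Protocol Alpha
Stage IV: Drug A 8/30 = 26.7%, Protocol Alpha 223/596 = 37.4% → Protocol Alpha
Overall: Drug A 242/457 = 53.0%, Protocol Alpha 253/643 = 39.3% → Drug A
Protocol Alpha wins each disease group but Drug A wins overall — the comparison reverses. Protocol Alpha's patients skew toward stage IV, which has a lower base rate.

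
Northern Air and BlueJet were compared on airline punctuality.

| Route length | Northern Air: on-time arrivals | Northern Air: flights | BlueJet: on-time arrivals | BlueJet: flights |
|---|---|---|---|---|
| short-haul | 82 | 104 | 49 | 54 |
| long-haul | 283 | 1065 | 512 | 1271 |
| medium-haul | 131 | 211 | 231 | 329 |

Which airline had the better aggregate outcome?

BlueJet

Short-haul: Northern Air 82/104 = 78.8%, BlueJet 49/54 = 90.7% → BlueJet
Long-haul: Northern Air 283/1065 = 26.6%, BlueJet 512/1271 = 40.3% → BlueJet
Medium-haul: Northern Air 131/211 = 62.1%, BlueJet 231/329 = 70.2% → BlueJet
Overall: Northern Air 496/1380 = 35.9%, BlueJet 792/1654 = 47.9% → BlueJet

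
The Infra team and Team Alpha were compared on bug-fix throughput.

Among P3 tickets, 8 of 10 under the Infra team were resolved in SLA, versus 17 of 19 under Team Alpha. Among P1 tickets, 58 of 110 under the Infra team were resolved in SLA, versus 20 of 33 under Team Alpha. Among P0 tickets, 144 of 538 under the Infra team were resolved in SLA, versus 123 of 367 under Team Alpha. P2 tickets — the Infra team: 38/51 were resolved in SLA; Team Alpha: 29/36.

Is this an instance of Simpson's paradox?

No

P3: the Infra team 8/10 = 80.0%, Team Alpha 17/19 = 89.5% → Team Alpha
P1: the Infra team 58/110 = 52.7%, Team Alpha 20/33 = 60.6% → Team Alpha
P0: the Infra team 144/538 = 26.8%, Team Alpha 123/367 = 33.5% → Team Alpha
P2: the Infra team 38/51 = 74.5%, Team Alpha 29/36 = 80.6% → Team Alpha
Overall: the Infra team 248/709 = 35.0%, Team Alpha 189/455 = 41.5% → Team Alpha
Team Alpha wins overall and in every ticket group — no reversal.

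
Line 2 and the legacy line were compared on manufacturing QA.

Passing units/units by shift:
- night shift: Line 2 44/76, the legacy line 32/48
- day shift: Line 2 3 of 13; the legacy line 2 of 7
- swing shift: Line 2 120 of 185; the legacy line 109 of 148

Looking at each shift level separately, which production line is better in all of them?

the legacy line

Night shift: Line 2 44/76 = 57.9%, the legacy line 32/48 = 66.7% → the legacy line
Day shift: Line 2 3/13 = 23.1%, the legacy line 2/7 = 28.6% → the legacy line
Swing shift: Line 2 120/185 = 64.9%, the legacy line 109/148 = 73.6% → the legacy line
The legacy line has the higher rate in all 3 groups.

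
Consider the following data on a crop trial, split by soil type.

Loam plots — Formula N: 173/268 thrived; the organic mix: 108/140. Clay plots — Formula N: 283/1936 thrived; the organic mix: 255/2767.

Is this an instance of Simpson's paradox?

No

Loam: Formula N 173/268 = 64.6%, the organic mix 108/140 = 77.1% → the organic mix
Clay: Formula N 283/1936 = 14.6%, the organic mix 255/2767 = 9.2% → Formula N
Overall: Formula N 456/2204 = 20.7%, the organic mix 363/2907 = 12.5% → Formula N
Neither sweeps: Formula N wins 1 of 2 groups, the organic mix wins 1. Formula N wins overall but not every group — no Simpson reversal.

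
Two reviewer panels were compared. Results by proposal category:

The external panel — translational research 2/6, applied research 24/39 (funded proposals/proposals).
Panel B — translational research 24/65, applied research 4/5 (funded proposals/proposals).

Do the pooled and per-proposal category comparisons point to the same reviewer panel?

Translational research: the external panel 2/6 = 33.3%, Panel B 24/65 = 36.9% → Panel B
Applied research: the external panel 24/39 = 61.5%, Panel B 4/5 = 80.0% → Panel B
Overall: the external panel 26/45 = 57.8%, Panel B 28/70 = 40.0% → the external panel
Panel B wins each proposal group but the external panel wins overall — the comparison reverses. Panel B's proposals skew toward translational research, which has a lower base rate.

No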